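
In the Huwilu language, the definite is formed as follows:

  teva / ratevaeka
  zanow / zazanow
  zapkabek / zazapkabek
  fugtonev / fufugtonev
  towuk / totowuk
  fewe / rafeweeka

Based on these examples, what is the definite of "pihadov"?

pipihadov

zapkabek and fewe both have last vowel 'e' yet inflect differently (zazapkabek, rafeweeka), so the last vowel is not what conditions the rule; whether the stem ends in a vowel or a consonant is.
"pihadov" ends in a consonant. The stems ending in a consonant (zapkabek → zazapkabek, towuk → totowuk, fugtonev → fufugtonev) repeat the first consonant+vowel as a prefix.
So pihadov → pipihadov.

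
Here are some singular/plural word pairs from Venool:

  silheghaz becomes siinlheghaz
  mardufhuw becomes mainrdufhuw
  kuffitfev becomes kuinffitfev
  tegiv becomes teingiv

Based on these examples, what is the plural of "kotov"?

kointov

Every pair shown (silheghaz → siinlheghaz, mardufhuw → mainrdufhuw, kuffitfev → kuinffitfev, …) follows the same rule: insert -in- after the first vowel.
So kotov → kointov.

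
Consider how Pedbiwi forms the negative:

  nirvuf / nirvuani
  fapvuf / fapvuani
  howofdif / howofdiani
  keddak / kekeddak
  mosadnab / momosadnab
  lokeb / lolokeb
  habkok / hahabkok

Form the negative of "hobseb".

howofdif and habkok both begin with h- yet inflect differently (howofdiani, hahabkok), so the first letter is not what conditions the rule; the final letter is.
"hobseb" ends in -b. The stems ending in -b (mosadnab → momosadnab, lokeb → lolokeb) repeat the first consonant+vowel as a prefix.
So hobseb → hohobseb.

hohobseb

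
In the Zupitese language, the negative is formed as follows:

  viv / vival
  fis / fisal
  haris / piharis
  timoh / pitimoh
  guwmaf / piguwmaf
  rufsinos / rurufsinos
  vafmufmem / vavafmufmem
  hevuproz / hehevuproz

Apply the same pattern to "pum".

"pum" has 1 vowel. The stems with 1 vowel (viv → vival, fis → fisal) add -al.
The other patterns: stems with 2 vowels add the prefix pi-; stems with 3 vowels repeat the first consonant+vowel as a prefix.
So pum → pumal.

pumal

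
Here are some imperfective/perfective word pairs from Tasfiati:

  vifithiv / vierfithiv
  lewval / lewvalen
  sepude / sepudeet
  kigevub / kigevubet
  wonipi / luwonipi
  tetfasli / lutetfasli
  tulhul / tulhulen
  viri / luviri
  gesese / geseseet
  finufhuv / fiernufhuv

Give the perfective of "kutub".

kutubet

kigevub and tulhul both have last vowel 'u' yet inflect differently (kigevubet, tulhulen), so the last vowel is not what conditions the rule; the final letter is.
"kutub" ends in -b. The one such stem in the data (kigevub → kigevubet) adds -et, so the same rule applies.
The other patterns: stems ending in -i add the prefix lu-; stems ending in -l add -en; stems ending in -v insert -er- after the first vowel.
So kutub → kutubet.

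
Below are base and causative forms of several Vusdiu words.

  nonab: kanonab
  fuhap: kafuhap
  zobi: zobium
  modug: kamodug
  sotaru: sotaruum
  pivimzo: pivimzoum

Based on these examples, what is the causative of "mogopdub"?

"mogopdub" ends in a consonant. The stems ending in a consonant (modug → kamodug, fuhap → kafuhap, nonab → kanonab) add the prefix ka-.
The other pattern: stems ending in a vowel add -um.
So mogopdub → kamogopdub.

kamogopdub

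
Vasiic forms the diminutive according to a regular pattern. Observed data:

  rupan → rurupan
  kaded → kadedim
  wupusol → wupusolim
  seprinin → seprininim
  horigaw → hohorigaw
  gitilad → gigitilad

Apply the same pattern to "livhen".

livhenim

"livhen" has last vowel 'e'. The one such stem in the data (kaded → kadedim) adds -im, so the same rule applies.
The other pattern: stems whose last vowel is 'a' repeat the first consonant+vowel as a prefix.
So livhen → livhenim.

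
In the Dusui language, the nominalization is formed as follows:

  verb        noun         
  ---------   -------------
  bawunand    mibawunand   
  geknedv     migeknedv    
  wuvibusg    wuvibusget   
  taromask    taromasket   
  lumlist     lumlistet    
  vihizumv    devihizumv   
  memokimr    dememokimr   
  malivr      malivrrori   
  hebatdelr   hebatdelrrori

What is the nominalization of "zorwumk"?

geknedv and vihizumv both end in -v yet inflect differently (migeknedv, devihizumv), so the final letter is not what conditions the rule; the second-to-last letter is.
"zorwumk" has second-to-last letter 'm'. The stems whose second-to-last letter is 'm' (vihizumv → devihizumv, memokimr → dememokimr) add the prefix de-.
The other patterns: stems whose second-to-last letter is 'd' or 'n' add the prefix mi-; stems whose second-to-last letter is 's' add -et; stems whose second-to-last letter is 'l' or 'v' double the final consonant and add -ori.
So zorwumk → dezorwumk.

dezorwumk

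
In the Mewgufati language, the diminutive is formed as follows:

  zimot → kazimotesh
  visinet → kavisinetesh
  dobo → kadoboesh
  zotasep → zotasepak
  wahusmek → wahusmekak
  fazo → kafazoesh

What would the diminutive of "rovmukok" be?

"rovmukok" ends in -k. The one such stem in the data (wahusmek → wahusmekak) adds -ak, so the same rule applies.
The other pattern: stems ending in -o or -t add ka- … -esh around the stem.
So rovmukok → rovmukokak.

rovmukokak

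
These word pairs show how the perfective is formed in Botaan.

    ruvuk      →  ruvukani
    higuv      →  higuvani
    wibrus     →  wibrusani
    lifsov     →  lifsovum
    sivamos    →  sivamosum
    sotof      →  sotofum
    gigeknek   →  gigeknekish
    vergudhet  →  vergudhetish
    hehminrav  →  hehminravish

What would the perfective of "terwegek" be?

terwegekish

higuv and lifsov both end in -v yet inflect differently (higuvani, lifsovum), so the final letter is not what conditions the rule; the last vowel is.
"terwegek" has last vowel 'e'. The stems whose last vowel is 'e' (gigeknek → gigeknekish, vergudhet → vergudhetish) add -ish.
So terwegek → terwegekish.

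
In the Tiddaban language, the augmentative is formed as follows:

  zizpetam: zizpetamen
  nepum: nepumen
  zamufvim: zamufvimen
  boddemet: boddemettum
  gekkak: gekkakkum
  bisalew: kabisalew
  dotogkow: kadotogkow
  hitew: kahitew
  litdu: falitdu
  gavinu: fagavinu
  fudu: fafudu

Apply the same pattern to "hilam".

zizpetam and gekkak both have last vowel 'a' yet inflect differently (zizpetamen, gekkakkum), so the last vowel is not what conditions the rule; the final letter is.
"hilam" ends in -m. The stems ending in -m (zizpetam → zizpetamen, nepum → nepumen, zamufvim → zamufvimen) add -en.
So hilam → hilamen.

hilamen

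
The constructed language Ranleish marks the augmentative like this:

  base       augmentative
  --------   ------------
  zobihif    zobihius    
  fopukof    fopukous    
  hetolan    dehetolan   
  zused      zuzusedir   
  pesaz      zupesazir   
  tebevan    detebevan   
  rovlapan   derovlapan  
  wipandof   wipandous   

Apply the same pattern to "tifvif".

tebevan and pesaz both have last vowel 'a' yet inflect differently (detebevan, zupesazir), so the last vowel is not what conditions the rule; the final letter is.
"tifvif" ends in -f. The stems ending in -f (wipandof → wipandous, zobihif → zobihius, fopukof → fopukous) drop the final letter and add -us.
The other patterns: stems ending in -n add the prefix de-; stems ending in -d or -z add zu- … -ir around the stem.
So tifvif → tifvius.

tifvius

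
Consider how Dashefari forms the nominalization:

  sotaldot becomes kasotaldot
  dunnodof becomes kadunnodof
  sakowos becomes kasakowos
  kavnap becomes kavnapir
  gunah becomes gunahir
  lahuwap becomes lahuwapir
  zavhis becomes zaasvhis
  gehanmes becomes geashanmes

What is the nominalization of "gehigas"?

gehigasir

sakowos and zavhis both end in -s yet inflect differently (kasakowos, zaasvhis), so the final letter is not what conditions the rule; the last vowel is.
"gehigas" has last vowel 'a'. The stems whose last vowel is 'a' (kavnap → kavnapir, gunah → gunahir, lahuwap → lahuwapir) add -ir.
So gehigas → gehigasir.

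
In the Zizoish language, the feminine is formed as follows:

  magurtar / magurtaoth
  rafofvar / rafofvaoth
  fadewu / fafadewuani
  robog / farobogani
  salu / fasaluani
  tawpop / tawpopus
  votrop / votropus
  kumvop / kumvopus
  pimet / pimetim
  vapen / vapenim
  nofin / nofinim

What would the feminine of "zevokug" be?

"zevokug" ends in -g. The one such stem in the data (robog → farobogani) adds fa- … -ani around the stem, so the same rule applies.
The other patterns: stems ending in -r drop the final letter and add -oth; stems ending in -p add -us; stems ending in -n or -t add -im.
So zevokug → fazevokugani.

fazevokugani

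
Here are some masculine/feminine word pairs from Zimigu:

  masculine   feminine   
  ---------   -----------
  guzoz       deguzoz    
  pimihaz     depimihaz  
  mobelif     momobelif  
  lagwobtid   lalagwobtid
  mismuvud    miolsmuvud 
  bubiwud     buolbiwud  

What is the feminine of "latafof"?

delatafof

lagwobtid and mismuvud both end in -d yet inflect differently (lalagwobtid, miolsmuvud), so the final letter is not what conditions the rule; the last vowel is.
"latafof" has last vowel 'o'. The one such stem in the data (guzoz → deguzoz) adds the prefix de-, so the same rule applies.
So latafof → delatafof.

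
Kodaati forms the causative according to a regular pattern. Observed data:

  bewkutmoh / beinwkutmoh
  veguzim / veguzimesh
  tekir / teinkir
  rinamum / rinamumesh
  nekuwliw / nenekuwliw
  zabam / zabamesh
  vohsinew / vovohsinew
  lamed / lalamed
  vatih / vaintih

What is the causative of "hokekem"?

hokekemesh

tekir and veguzim both have last vowel 'i' yet inflect differently (teinkir, veguzimesh), so the last vowel is not what conditions the rule; the final letter is.
"hokekem" ends in -m. The stems ending in -m (zabam → zabamesh, veguzim → veguzimesh, rinamum → rinamumesh) add -esh.
The other patterns: stems ending in -h or -r insert -in- after the first vowel; stems ending in -d or -w repeat the first consonant+vowel as a prefix.
So hokekem → hokekemesh.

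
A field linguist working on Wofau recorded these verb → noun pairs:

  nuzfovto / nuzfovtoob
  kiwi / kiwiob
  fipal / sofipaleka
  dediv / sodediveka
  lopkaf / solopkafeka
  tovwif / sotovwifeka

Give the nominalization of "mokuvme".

mokuvmeob

"mokuvme" ends in a vowel. The stems ending in a vowel (nuzfovto → nuzfovtoob, kiwi → kiwiob) add -ob.
The other pattern: stems ending in a consonant add so- … -eka around the stem.
So mokuvme → mokuvmeob.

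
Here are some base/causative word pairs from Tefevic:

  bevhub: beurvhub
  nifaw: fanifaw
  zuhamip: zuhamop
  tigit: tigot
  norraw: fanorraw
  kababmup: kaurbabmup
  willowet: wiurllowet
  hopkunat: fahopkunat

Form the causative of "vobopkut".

vourbopkut

tigit and hopkunat both end in -t yet inflect differently (tigot, fahopkunat), so the final letter is not what conditions the rule; the last vowel is.
"vobopkut" has last vowel 'u'. The stems whose last vowel is 'u' (bevhub → beurvhub, kababmup → kaurbabmup) insert -ur- after the first vowel.
The other patterns: stems whose last vowel is 'i' change the last vowel to 'o'; stems whose last vowel is 'a' add the prefix fa-.
So vobopkut → vourbopkut.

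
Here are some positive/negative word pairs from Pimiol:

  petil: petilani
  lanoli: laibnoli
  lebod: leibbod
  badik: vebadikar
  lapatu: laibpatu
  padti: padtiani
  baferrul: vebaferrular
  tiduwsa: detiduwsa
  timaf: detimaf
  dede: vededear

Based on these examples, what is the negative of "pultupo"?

pultupoani

lanoli and padti both end in -i yet inflect differently (laibnoli, padtiani), so the final letter is not what conditions the rule; the first letter is.
"pultupo" begins with p-. The stems beginning with p- (padti → padtiani, petil → petilani) add -ani.
The other patterns: stems beginning with t- add the prefix de-; stems beginning with l- insert -ib- after the first vowel; stems beginning with b- or d- add ve- … -ar around the stem.
So pultupo → pultupoani.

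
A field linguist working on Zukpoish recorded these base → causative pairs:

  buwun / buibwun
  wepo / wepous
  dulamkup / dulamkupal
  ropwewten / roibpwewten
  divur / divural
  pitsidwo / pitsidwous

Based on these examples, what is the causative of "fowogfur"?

buwun and divur both have last vowel 'u' yet inflect differently (buibwun, divural), so the last vowel is not what conditions the rule; the final letter is.
"fowogfur" ends in -r. The one such stem in the data (divur → divural) adds -al, so the same rule applies.
The other patterns: stems ending in -o add -us; stems ending in -n insert -ib- after the first vowel.
So fowogfur → fowogfural.

fowogfural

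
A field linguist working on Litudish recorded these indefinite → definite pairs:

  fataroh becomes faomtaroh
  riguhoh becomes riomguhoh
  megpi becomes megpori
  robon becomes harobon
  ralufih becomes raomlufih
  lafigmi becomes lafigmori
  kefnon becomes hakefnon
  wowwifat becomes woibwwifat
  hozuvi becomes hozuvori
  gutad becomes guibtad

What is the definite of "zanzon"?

"zanzon" ends in -n. The stems ending in -n (robon → harobon, kefnon → hakefnon) add the prefix ha-.
The other patterns: stems ending in -i drop the final letter and add -ori; stems ending in -h insert -om- after the first vowel; stems ending in -d or -t insert -ib- after the first vowel.
So zanzon → hazanzon.

hazanzon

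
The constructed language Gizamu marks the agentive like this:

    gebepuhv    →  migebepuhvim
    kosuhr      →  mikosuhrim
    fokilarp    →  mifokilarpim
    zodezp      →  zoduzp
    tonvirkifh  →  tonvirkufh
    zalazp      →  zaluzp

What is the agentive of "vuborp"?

zalazp and fokilarp both end in -p yet inflect differently (zaluzp, mifokilarpim), so the final letter is not what conditions the rule; the second-to-last letter is.
"vuborp" has second-to-last letter 'r'. The one such stem in the data (fokilarp → mifokilarpim) adds mi- … -im around the stem, so the same rule applies.
So vuborp → mivuborpim.

mivuborpim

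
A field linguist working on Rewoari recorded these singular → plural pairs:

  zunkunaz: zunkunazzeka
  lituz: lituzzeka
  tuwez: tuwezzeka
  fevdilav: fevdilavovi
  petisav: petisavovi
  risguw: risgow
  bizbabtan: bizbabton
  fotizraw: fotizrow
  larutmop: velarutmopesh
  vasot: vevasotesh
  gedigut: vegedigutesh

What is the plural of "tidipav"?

tidipavovi

zunkunaz and fevdilav both have last vowel 'a' yet inflect differently (zunkunazzeka, fevdilavovi), so the last vowel is not what conditions the rule; the final letter is.
"tidipav" ends in -v. The stems ending in -v (fevdilav → fevdilavovi, petisav → petisavovi) add -ovi.
So tidipav → tidipavovi.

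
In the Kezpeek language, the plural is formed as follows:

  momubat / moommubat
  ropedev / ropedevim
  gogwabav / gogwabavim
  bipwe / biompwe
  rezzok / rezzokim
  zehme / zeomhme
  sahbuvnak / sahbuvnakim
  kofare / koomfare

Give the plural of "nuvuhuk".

ropedev and zehme both have last vowel 'e' yet inflect differently (ropedevim, zeomhme), so the last vowel is not what conditions the rule; the final letter is.
"nuvuhuk" ends in -k. The stems ending in -k (sahbuvnak → sahbuvnakim, rezzok → rezzokim) add -im.
The other pattern: stems ending in -e or -t insert -om- after the first vowel.
So nuvuhuk → nuvuhukim.

nuvuhukim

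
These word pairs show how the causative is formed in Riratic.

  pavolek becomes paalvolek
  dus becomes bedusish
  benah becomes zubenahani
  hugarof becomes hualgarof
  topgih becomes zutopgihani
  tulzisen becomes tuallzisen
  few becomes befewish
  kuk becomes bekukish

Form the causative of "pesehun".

pealsehun

kuk and pavolek both end in -k yet inflect differently (bekukish, paalvolek), so the final letter is not what conditions the rule; the number of vowels is.
"pesehun" has 3 vowels. The stems with 3 vowels (tulzisen → tuallzisen, pavolek → paalvolek, hugarof → hualgarof) insert -al- after the first vowel.
So pesehun → pealsehun.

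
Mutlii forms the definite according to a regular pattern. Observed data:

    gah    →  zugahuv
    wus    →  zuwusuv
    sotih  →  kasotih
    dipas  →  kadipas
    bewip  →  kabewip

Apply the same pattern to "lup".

zulupuv

gah and sotih both end in -h yet inflect differently (zugahuv, kasotih), so the final letter is not what conditions the rule; the number of vowels is.
"lup" has 1 vowel. The stems with 1 vowel (gah → zugahuv, wus → zuwusuv) add zu- … -uv around the stem.
The other pattern: stems with 2 vowels add the prefix ka-.
So lup → zulupuv.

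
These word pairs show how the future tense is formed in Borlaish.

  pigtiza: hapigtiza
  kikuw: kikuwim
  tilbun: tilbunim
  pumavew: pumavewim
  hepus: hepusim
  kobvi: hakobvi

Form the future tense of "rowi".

pumavew and pigtiza both begin with p- yet inflect differently (pumavewim, hapigtiza), so the first letter is not what conditions the rule; whether the stem ends in a vowel or a consonant is.
"rowi" ends in a vowel. The stems ending in a vowel (pigtiza → hapigtiza, kobvi → hakobvi) add the prefix ha-.
The other pattern: stems ending in a consonant add -im.
So rowi → harowi.

harowi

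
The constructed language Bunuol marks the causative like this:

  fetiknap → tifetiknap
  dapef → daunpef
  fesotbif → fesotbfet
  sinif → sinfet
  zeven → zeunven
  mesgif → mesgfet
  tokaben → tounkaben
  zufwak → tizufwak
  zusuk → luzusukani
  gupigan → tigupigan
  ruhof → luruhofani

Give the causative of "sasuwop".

lusasuwopani

dapef and ruhof both end in -f yet inflect differently (daunpef, luruhofani), so the final letter is not what conditions the rule; the last vowel is.
"sasuwop" has last vowel 'o'. The one such stem in the data (ruhof → luruhofani) adds lu- … -ani around the stem, so the same rule applies.
So sasuwop → lusasuwopani.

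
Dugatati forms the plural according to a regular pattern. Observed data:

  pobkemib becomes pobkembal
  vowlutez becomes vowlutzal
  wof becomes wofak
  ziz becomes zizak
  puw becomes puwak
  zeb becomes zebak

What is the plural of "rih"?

rihak

vowlutez and ziz both end in -z yet inflect differently (vowlutzal, zizak), so the final letter is not what conditions the rule; the number of vowels is.
"rih" has 1 vowel. The stems with 1 vowel (wof → wofak, ziz → zizak, puw → puwak) add -ak.
The other pattern: stems with 3 vowels delete the last vowel and add -al.
So rih → rihak.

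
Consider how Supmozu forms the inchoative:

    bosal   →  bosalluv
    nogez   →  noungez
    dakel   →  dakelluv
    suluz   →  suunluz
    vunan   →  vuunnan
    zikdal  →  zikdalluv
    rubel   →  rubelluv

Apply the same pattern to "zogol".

"zogol" ends in -l. The stems ending in -l (dakel → dakelluv, zikdal → zikdalluv, bosal → bosalluv) double the final consonant and add -uv.
So zogol → zogolluv.

zogolluv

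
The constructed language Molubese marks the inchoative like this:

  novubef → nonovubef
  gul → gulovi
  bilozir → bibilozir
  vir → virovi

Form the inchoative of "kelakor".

"kelakor" has 3 vowels. The stems with 3 vowels (novubef → nonovubef, bilozir → bibilozir) repeat the first consonant+vowel as a prefix.
So kelakor → kekelakor.

kekelakor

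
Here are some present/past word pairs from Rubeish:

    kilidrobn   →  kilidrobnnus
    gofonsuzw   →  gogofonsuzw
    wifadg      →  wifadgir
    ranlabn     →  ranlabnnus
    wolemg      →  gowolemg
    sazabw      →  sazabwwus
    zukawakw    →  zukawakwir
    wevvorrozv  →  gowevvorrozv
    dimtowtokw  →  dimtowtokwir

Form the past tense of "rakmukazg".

gorakmukazg

gofonsuzw and sazabw both end in -w yet inflect differently (gogofonsuzw, sazabwwus), so the final letter is not what conditions the rule; the second-to-last letter is.
"rakmukazg" has second-to-last letter 'z'. The stems whose second-to-last letter is 'z' (gofonsuzw → gogofonsuzw, wevvorrozv → gowevvorrozv) add the prefix go-.
The other patterns: stems whose second-to-last letter is 'b' double the final consonant and add -us; stems whose second-to-last letter is 'd' or 'k' add -ir.
So rakmukazg → gorakmukazg.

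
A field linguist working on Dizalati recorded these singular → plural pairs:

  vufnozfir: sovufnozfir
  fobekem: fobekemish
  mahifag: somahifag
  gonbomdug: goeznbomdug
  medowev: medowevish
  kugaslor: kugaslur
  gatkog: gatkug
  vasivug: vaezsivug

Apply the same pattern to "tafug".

mahifag and vasivug both end in -g yet inflect differently (somahifag, vaezsivug), so the final letter is not what conditions the rule; the last vowel is.
"tafug" has last vowel 'u'. The stems whose last vowel is 'u' (vasivug → vaezsivug, gonbomdug → goeznbomdug) insert -ez- after the first vowel.
The other patterns: stems whose last vowel is 'a' or 'i' add the prefix so-; stems whose last vowel is 'o' change the last vowel to 'u'; stems whose last vowel is 'e' add -ish.
So tafug → taezfug.

taezfug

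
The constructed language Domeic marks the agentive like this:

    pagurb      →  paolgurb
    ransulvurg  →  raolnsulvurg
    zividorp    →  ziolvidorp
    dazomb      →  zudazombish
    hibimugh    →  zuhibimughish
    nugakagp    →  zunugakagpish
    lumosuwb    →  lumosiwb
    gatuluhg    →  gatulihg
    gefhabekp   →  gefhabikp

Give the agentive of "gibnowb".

gibniwb

"gibnowb" has second-to-last letter 'w'. The one such stem in the data (lumosuwb → lumosiwb) changes the last vowel to 'i' (as do gatuluhg, gefhabekp), so the same rule applies.
The other patterns: stems whose second-to-last letter is 'r' insert -ol- after the first vowel; stems whose second-to-last letter is 'g' or 'm' add zu- … -ish around the stem.
So gibnowb → gibniwb.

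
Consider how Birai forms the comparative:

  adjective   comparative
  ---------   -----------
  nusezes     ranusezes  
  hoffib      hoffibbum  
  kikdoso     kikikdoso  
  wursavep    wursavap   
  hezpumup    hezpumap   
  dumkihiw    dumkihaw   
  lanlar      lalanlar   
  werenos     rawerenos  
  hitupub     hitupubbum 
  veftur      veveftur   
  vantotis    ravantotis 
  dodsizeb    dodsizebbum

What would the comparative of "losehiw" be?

werenos and kikdoso both have last vowel 'o' yet inflect differently (rawerenos, kikikdoso), so the last vowel is not what conditions the rule; the final letter is.
"losehiw" ends in -w. The one such stem in the data (dumkihiw → dumkihaw) changes the last vowel to 'a' (as do hezpumup, wursavep), so the same rule applies.
The other patterns: stems ending in -s add the prefix ra-; stems ending in -o or -r repeat the first consonant+vowel as a prefix; stems ending in -b double the final consonant and add -um.
So losehiw → losehaw.

losehaw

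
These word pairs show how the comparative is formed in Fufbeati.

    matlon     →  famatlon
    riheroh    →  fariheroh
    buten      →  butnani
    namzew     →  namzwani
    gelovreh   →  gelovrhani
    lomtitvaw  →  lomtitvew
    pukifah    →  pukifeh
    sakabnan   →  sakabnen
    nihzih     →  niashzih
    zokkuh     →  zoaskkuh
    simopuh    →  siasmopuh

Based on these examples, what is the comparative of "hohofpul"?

matlon and buten both end in -n yet inflect differently (famatlon, butnani), so the final letter is not what conditions the rule; the last vowel is.
"hohofpul" has last vowel 'u'. The stems whose last vowel is 'u' (zokkuh → zoaskkuh, simopuh → siasmopuh) insert -as- after the first vowel.
So hohofpul → hoashofpul.

hoashofpul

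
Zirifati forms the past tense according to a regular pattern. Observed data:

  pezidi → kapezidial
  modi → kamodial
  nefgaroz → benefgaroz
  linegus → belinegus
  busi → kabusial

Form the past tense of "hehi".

nefgaroz and pezidi both have 3 vowels yet inflect differently (benefgaroz, kapezidial), so the number of vowels is not what conditions the rule; whether the stem ends in a vowel or a consonant is.
"hehi" ends in a vowel. The stems ending in a vowel (modi → kamodial, busi → kabusial, pezidi → kapezidial) add ka- … -al around the stem.
So hehi → kahehial.

kahehial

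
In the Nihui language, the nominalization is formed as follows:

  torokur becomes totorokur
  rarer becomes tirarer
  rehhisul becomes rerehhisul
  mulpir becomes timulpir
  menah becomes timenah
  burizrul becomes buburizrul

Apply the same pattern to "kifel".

torokur and rarer both end in -r yet inflect differently (totorokur, tirarer), so the final letter is not what conditions the rule; the last vowel is.
"kifel" has last vowel 'e'. The one such stem in the data (rarer → tirarer) adds the prefix ti-, so the same rule applies.
So kifel → tikifel.

tikifel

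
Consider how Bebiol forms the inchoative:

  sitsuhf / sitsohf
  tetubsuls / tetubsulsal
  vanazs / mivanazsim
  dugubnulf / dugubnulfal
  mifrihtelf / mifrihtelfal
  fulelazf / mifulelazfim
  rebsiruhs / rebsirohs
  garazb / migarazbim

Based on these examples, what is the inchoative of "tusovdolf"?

dugubnulf and sitsuhf both end in -f yet inflect differently (dugubnulfal, sitsohf), so the final letter is not what conditions the rule; the second-to-last letter is.
"tusovdolf" has second-to-last letter 'l'. The stems whose second-to-last letter is 'l' (tetubsuls → tetubsulsal, dugubnulf → dugubnulfal, mifrihtelf → mifrihtelfal) add -al.
The other patterns: stems whose second-to-last letter is 'h' change the last vowel to 'o'; stems whose second-to-last letter is 'z' add mi- … -im around the stem.
So tusovdolf → tusovdolfal.

tusovdolfal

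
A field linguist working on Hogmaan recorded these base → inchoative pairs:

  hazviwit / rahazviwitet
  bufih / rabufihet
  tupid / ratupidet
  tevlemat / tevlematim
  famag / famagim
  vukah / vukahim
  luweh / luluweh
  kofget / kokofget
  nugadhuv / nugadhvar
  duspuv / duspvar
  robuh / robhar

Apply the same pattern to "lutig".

ralutiget

hazviwit and tevlemat both end in -t yet inflect differently (rahazviwitet, tevlematim), so the final letter is not what conditions the rule; the last vowel is.
"lutig" has last vowel 'i'. The stems whose last vowel is 'i' (hazviwit → rahazviwitet, bufih → rabufihet, tupid → ratupidet) add ra- … -et around the stem.
The other patterns: stems whose last vowel is 'a' add -im; stems whose last vowel is 'e' repeat the first consonant+vowel as a prefix; stems whose last vowel is 'u' delete the last vowel and add -ar.
So lutig → ralutiget.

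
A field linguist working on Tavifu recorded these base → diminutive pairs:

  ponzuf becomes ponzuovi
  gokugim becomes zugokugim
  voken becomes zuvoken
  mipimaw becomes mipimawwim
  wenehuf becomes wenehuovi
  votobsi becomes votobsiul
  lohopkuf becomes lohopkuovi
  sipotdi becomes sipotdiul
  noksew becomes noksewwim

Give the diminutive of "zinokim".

zuzinokim

"zinokim" ends in -m. The one such stem in the data (gokugim → zugokugim) adds the prefix zu-, so the same rule applies.
So zinokim → zuzinokim.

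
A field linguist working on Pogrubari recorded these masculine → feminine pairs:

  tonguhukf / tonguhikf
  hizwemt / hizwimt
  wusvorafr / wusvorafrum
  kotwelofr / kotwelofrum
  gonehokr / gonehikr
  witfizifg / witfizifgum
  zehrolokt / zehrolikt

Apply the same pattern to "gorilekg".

wusvorafr and gonehokr both end in -r yet inflect differently (wusvorafrum, gonehikr), so the final letter is not what conditions the rule; the second-to-last letter is.
"gorilekg" has second-to-last letter 'k'. The stems whose second-to-last letter is 'k' (zehrolokt → zehrolikt, gonehokr → gonehikr, tonguhukf → tonguhikf) change the last vowel to 'i'.
The other pattern: stems whose second-to-last letter is 'f' add -um.
So gorilekg → gorilikg.

gorilikg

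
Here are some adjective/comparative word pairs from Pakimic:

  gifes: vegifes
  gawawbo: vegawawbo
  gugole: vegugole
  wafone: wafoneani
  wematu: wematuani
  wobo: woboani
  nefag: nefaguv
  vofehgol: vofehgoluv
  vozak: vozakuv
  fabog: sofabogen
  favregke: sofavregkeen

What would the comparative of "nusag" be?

"nusag" begins with n-. The one such stem in the data (nefag → nefaguv) adds -uv, so the same rule applies.
The other patterns: stems beginning with g- add the prefix ve-; stems beginning with w- add -ani; stems beginning with f- add so- … -en around the stem.
So nusag → nusaguv.

nusaguv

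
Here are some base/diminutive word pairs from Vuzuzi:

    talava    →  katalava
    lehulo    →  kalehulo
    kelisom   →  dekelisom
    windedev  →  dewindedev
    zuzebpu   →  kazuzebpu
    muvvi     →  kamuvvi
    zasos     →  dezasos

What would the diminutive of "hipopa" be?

lehulo and kelisom both have last vowel 'o' yet inflect differently (kalehulo, dekelisom), so the last vowel is not what conditions the rule; whether the stem ends in a vowel or a consonant is.
"hipopa" ends in a vowel. The stems ending in a vowel (muvvi → kamuvvi, talava → katalava, lehulo → kalehulo) add the prefix ka-.
The other pattern: stems ending in a consonant add the prefix de-.
So hipopa → kahipopa.

kahipopa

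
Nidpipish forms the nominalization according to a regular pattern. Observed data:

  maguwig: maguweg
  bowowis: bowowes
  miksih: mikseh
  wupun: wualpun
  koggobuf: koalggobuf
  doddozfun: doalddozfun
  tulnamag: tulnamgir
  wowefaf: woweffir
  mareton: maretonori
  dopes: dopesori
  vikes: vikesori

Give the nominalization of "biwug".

bialwug

maguwig and tulnamag both end in -g yet inflect differently (maguweg, tulnamgir), so the final letter is not what conditions the rule; the last vowel is.
"biwug" has last vowel 'u'. The stems whose last vowel is 'u' (wupun → wualpun, koggobuf → koalggobuf, doddozfun → doalddozfun) insert -al- after the first vowel.
The other patterns: stems whose last vowel is 'i' change the last vowel to 'e'; stems whose last vowel is 'a' delete the last vowel and add -ir; stems whose last vowel is 'e' or 'o' add -ori.
So biwug → bialwug.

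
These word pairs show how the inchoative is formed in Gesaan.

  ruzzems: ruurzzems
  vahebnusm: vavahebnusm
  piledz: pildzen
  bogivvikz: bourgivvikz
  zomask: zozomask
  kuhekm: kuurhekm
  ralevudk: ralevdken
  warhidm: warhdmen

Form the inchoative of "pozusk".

popozusk

"pozusk" has second-to-last letter 's'. The stems whose second-to-last letter is 's' (vahebnusm → vavahebnusm, zomask → zozomask) repeat the first consonant+vowel as a prefix.
So pozusk → popozusk.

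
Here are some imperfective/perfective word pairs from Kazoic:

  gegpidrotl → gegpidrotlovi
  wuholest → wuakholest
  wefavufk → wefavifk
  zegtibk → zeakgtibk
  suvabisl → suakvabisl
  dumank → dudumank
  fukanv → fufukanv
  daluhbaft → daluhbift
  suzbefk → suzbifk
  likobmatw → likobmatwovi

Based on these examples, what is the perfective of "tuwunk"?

"tuwunk" has second-to-last letter 'n'. The stems whose second-to-last letter is 'n' (fukanv → fufukanv, dumank → dudumank) repeat the first consonant+vowel as a prefix.
The other patterns: stems whose second-to-last letter is 'f' change the last vowel to 'i'; stems whose second-to-last letter is 't' add -ovi; stems whose second-to-last letter is 'b' or 's' insert -ak- after the first vowel.
So tuwunk → tutuwunk.

tutuwunk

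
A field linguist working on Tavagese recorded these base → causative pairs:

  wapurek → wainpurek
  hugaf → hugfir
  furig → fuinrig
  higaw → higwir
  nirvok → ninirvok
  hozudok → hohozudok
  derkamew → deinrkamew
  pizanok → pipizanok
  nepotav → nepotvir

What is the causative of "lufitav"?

lufitvir

nirvok and wapurek both end in -k yet inflect differently (ninirvok, wainpurek), so the final letter is not what conditions the rule; the last vowel is.
"lufitav" has last vowel 'a'. The stems whose last vowel is 'a' (nepotav → nepotvir, hugaf → hugfir, higaw → higwir) delete the last vowel and add -ir.
The other patterns: stems whose last vowel is 'o' repeat the first consonant+vowel as a prefix; stems whose last vowel is 'e' or 'i' insert -in- after the first vowel.
So lufitav → lufitvir.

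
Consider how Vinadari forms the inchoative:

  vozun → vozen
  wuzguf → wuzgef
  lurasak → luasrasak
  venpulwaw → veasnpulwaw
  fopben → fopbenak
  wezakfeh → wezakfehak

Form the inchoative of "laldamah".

laasldamah

fopben and vozun both end in -n yet inflect differently (fopbenak, vozen), so the final letter is not what conditions the rule; the last vowel is.
"laldamah" has last vowel 'a'. The stems whose last vowel is 'a' (lurasak → luasrasak, venpulwaw → veasnpulwaw) insert -as- after the first vowel.
So laldamah → laasldamah.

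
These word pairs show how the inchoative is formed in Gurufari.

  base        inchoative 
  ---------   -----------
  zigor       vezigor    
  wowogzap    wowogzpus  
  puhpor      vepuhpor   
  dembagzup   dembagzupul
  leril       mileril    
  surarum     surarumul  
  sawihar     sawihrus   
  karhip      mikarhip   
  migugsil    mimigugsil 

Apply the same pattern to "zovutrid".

dembagzup and karhip both end in -p yet inflect differently (dembagzupul, mikarhip), so the final letter is not what conditions the rule; the last vowel is.
"zovutrid" has last vowel 'i'. The stems whose last vowel is 'i' (migugsil → mimigugsil, leril → mileril, karhip → mikarhip) add the prefix mi-.
The other patterns: stems whose last vowel is 'u' add -ul; stems whose last vowel is 'o' add the prefix ve-; stems whose last vowel is 'a' delete the last vowel and add -us.
So zovutrid → mizovutrid.

mizovutrid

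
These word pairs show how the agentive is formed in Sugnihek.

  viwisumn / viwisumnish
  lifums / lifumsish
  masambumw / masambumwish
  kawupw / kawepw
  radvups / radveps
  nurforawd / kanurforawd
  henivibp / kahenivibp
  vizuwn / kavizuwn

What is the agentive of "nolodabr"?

masambumw and kawupw both end in -w yet inflect differently (masambumwish, kawepw), so the final letter is not what conditions the rule; the second-to-last letter is.
"nolodabr" has second-to-last letter 'b'. The one such stem in the data (henivibp → kahenivibp) adds the prefix ka-, so the same rule applies.
The other patterns: stems whose second-to-last letter is 'm' add -ish; stems whose second-to-last letter is 'p' change the last vowel to 'e'.
So nolodabr → kanolodabr.

kanolodabr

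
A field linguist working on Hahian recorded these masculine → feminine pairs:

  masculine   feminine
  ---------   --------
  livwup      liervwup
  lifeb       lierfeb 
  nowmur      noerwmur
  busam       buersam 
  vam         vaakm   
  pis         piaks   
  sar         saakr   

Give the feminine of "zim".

busam and vam both end in -m yet inflect differently (buersam, vaakm), so the final letter is not what conditions the rule; the number of vowels is.
"zim" has 1 vowel. The stems with 1 vowel (vam → vaakm, pis → piaks, sar → saakr) insert -ak- after the first vowel.
So zim → ziakm.

ziakm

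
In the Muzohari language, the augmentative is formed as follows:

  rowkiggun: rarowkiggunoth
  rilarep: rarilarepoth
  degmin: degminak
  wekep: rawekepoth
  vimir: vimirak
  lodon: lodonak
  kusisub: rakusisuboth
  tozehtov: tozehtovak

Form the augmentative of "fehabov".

rowkiggun and degmin both end in -n yet inflect differently (rarowkiggunoth, degminak), so the final letter is not what conditions the rule; the last vowel is.
"fehabov" has last vowel 'o'. The stems whose last vowel is 'o' (lodon → lodonak, tozehtov → tozehtovak) add -ak.
So fehabov → fehabovak.

fehabovak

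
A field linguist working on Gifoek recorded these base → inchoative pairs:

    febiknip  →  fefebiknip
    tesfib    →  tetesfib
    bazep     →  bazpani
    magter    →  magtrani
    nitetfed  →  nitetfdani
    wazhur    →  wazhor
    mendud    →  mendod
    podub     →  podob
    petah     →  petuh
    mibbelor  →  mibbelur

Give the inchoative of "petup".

petop

"petup" has last vowel 'u'. The stems whose last vowel is 'u' (wazhur → wazhor, mendud → mendod, podub → podob) change the last vowel to 'o'.
The other patterns: stems whose last vowel is 'i' repeat the first consonant+vowel as a prefix; stems whose last vowel is 'e' delete the last vowel and add -ani; stems whose last vowel is 'a' or 'o' change the last vowel to 'u'.
So petup → petop.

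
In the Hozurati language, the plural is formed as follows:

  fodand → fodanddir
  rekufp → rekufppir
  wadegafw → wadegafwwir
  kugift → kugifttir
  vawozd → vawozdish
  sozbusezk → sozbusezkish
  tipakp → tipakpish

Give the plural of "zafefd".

fodand and vawozd both end in -d yet inflect differently (fodanddir, vawozdish), so the final letter is not what conditions the rule; the second-to-last letter is.
"zafefd" has second-to-last letter 'f'. The stems whose second-to-last letter is 'f' (rekufp → rekufppir, wadegafw → wadegafwwir, kugift → kugifttir) double the final consonant and add -ir.
So zafefd → zafefddir.

zafefddir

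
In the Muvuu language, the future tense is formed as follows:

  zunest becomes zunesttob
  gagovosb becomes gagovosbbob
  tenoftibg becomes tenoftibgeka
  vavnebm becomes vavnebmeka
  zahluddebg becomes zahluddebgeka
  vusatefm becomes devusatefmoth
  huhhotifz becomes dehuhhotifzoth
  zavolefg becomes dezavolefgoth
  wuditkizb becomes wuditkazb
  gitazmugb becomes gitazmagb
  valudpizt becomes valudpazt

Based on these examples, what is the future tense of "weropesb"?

vavnebm and vusatefm both end in -m yet inflect differently (vavnebmeka, devusatefmoth), so the final letter is not what conditions the rule; the second-to-last letter is.
"weropesb" has second-to-last letter 's'. The stems whose second-to-last letter is 's' (zunest → zunesttob, gagovosb → gagovosbbob) double the final consonant and add -ob.
The other patterns: stems whose second-to-last letter is 'b' add -eka; stems whose second-to-last letter is 'f' add de- … -oth around the stem; stems whose second-to-last letter is 'g' or 'z' change the last vowel to 'a'.
So weropesb → weropesbbob.

weropesbbob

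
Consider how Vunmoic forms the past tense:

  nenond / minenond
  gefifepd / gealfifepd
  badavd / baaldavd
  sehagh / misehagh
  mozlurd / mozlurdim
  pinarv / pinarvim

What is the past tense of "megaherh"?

nenond and mozlurd both end in -d yet inflect differently (minenond, mozlurdim), so the final letter is not what conditions the rule; the second-to-last letter is.
"megaherh" has second-to-last letter 'r'. The stems whose second-to-last letter is 'r' (pinarv → pinarvim, mozlurd → mozlurdim) add -im.
The other patterns: stems whose second-to-last letter is 'g' or 'n' add the prefix mi-; stems whose second-to-last letter is 'p' or 'v' insert -al- after the first vowel.
So megaherh → megaherhim.

megaherhim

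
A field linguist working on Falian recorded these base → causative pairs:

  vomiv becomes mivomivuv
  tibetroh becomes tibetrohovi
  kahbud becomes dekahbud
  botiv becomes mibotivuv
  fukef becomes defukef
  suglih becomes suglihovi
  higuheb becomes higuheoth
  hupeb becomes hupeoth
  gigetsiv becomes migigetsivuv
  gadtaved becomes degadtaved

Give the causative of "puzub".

vomiv and suglih both have last vowel 'i' yet inflect differently (mivomivuv, suglihovi), so the last vowel is not what conditions the rule; the final letter is.
"puzub" ends in -b. The stems ending in -b (hupeb → hupeoth, higuheb → higuheoth) drop the final letter and add -oth.
So puzub → puzuoth.

puzuoth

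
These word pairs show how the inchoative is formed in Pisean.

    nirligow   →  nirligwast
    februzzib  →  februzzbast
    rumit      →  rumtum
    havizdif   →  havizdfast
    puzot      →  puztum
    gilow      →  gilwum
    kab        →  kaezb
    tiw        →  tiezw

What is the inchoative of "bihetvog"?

tiw and gilow both end in -w yet inflect differently (tiezw, gilwum), so the final letter is not what conditions the rule; the number of vowels is.
"bihetvog" has 3 vowels. The stems with 3 vowels (februzzib → februzzbast, havizdif → havizdfast, nirligow → nirligwast) delete the last vowel and add -ast.
The other patterns: stems with 1 vowel insert -ez- after the first vowel; stems with 2 vowels delete the last vowel and add -um.
So bihetvog → bihetvgast.

bihetvgast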